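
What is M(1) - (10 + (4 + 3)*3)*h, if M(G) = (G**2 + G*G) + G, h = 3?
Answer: -90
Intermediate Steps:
M(G) = G + 2*G**2 (M(G) = (G**2 + G**2) + G = 2*G**2 + G = G + 2*G**2)
M(1) - (10 + (4 + 3)*3)*h = 1*(1 + 2*1) - (10 + (4 + 3)*3)*3 = 1*(1 + 2) - (10 + 7*3)*3 = 1*3 - (10 + 21)*3 = 3 - 31*3 = 3 - 1*93 = 3 - 93 = -90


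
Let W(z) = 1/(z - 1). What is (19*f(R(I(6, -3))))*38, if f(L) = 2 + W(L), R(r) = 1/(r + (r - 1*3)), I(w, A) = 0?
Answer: 1805/2 ≈ 902.50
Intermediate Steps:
W(z) = 1/(-1 + z)
R(r) = 1/(-3 + 2*r) (R(r) = 1/(r + (r - 3)) = 1/(r + (-3 + r)) = 1/(-3 + 2*r))
f(L) = 2 + 1/(-1 + L)
(19*f(R(I(6, -3))))*38 = (19*((-1 + 2/(-3 + 2*0))/(-1 + 1/(-3 + 2*0))))*38 = (19*((-1 + 2/(-3 + 0))/(-1 + 1/(-3 + 0))))*38 = (19*((-1 + 2/(-3))/(-1 + 1/(-3))))*38 = (19*((-1 + 2*(-1/3))/(-1 - 1/3)))*38 = (19*((-1 - 2/3)/(-4/3)))*38 = (19*(-3/4*(-5/3)))*38 = (19*(5/4))*38 = (95/4)*38 = 1805/2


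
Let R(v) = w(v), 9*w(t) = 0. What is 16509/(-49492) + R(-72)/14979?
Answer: -16509/49492 ≈ -0.33357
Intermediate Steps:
w(t) = 0 (w(t) = (⅑)*0 = 0)
R(v) = 0
16509/(-49492) + R(-72)/14979 = 16509/(-49492) + 0/14979 = 16509*(-1/49492) + 0*(1/14979) = -16509/49492 + 0 = -16509/49492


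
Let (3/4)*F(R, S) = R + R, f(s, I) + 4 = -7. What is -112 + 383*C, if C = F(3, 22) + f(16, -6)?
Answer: -1261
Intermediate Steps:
f(s, I) = -11 (f(s, I) = -4 - 7 = -11)
F(R, S) = 8*R/3 (F(R, S) = 4*(R + R)/3 = 4*(2*R)/3 = 8*R/3)
C = -3 (C = (8/3)*3 - 11 = 8 - 11 = -3)
-112 + 383*C = -112 + 383*(-3) = -112 - 1149 = -1261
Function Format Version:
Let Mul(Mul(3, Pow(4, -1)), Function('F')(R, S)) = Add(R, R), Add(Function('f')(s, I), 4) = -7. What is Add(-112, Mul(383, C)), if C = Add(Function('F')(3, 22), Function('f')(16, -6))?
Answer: -1261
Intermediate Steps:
Function('f')(s, I) = -11 (Function('f')(s, I) = Add(-4, -7) = -11)
Function('F')(R, S) = Mul(Rational(8, 3), R) (Function('F')(R, S) = Mul(Rational(4, 3), Add(R, R)) = Mul(Rational(4, 3), Mul(2, R)) = Mul(Rational(8, 3), R))
C = -3 (C = Add(Mul(Rational(8, 3), 3), -11) = Add(8, -11) = -3)
Add(-112, Mul(383, C)) = Add(-112, Mul(383, -3)) = Add(-112, -1149) = -1261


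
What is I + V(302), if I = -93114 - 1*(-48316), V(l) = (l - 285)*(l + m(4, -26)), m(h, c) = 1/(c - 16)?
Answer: -1665905/42 ≈ -39664.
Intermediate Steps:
m(h, c) = 1/(-16 + c)
V(l) = (-285 + l)*(-1/42 + l) (V(l) = (l - 285)*(l + 1/(-16 - 26)) = (-285 + l)*(l + 1/(-42)) = (-285 + l)*(l - 1/42) = (-285 + l)*(-1/42 + l))
I = -44798 (I = -93114 + 48316 = -44798)
I + V(302) = -44798 + (95/14 + 302² - 11971/42*302) = -44798 + (95/14 + 91204 - 1807621/21) = -44798 + 215611/42 = -1665905/42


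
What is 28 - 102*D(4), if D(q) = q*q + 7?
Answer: -2318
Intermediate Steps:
D(q) = 7 + q**2 (D(q) = q**2 + 7 = 7 + q**2)
28 - 102*D(4) = 28 - 102*(7 + 4**2) = 28 - 102*(7 + 16) = 28 - 102*23 = 28 - 2346 = -2318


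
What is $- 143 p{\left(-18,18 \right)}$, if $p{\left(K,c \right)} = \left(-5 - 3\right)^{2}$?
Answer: $-9152$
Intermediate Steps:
$p{\left(K,c \right)} = 64$ ($p{\left(K,c \right)} = \left(-8\right)^{2} = 64$)
$- 143 p{\left(-18,18 \right)} = \left(-143\right) 64 = -9152$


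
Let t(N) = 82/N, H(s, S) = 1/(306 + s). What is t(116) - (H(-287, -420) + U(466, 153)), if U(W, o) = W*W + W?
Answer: -239818723/1102 ≈ -2.1762e+5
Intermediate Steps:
U(W, o) = W + W² (U(W, o) = W² + W = W + W²)
t(116) - (H(-287, -420) + U(466, 153)) = 82/116 - (1/(306 - 287) + 466*(1 + 466)) = 82*(1/116) - (1/19 + 466*467) = 41/58 - (1/19 + 217622) = 41/58 - 1*4134819/19 = 41/58 - 4134819/19 = -239818723/1102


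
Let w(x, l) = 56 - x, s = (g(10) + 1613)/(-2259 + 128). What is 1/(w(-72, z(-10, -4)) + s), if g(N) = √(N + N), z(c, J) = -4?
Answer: 115566261/14705006801 + 4262*√5/73525034005 ≈ 0.0078591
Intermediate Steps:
g(N) = √2*√N (g(N) = √(2*N) = √2*√N)
s = -1613/2131 - 2*√5/2131 (s = (√2*√10 + 1613)/(-2259 + 128) = (2*√5 + 1613)/(-2131) = (1613 + 2*√5)*(-1/2131) = -1613/2131 - 2*√5/2131 ≈ -0.75902)
1/(w(-72, z(-10, -4)) + s) = 1/((56 - 1*(-72)) + (-1613/2131 - 2*√5/2131)) = 1/((56 + 72) + (-1613/2131 - 2*√5/2131)) = 1/(128 + (-1613/2131 - 2*√5/2131)) = 1/(271155/2131 - 2*√5/2131)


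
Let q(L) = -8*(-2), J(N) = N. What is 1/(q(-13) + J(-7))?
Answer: ⅑ ≈ 0.11111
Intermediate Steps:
q(L) = 16
1/(q(-13) + J(-7)) = 1/(16 - 7) = 1/9 = ⅑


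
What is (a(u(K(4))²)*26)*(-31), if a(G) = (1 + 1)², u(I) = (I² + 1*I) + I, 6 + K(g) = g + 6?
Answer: -3224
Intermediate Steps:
K(g) = g (K(g) = -6 + (g + 6) = -6 + (6 + g) = g)
u(I) = I² + 2*I (u(I) = (I² + I) + I = (I + I²) + I = I² + 2*I)
a(G) = 4 (a(G) = 2² = 4)
(a(u(K(4))²)*26)*(-31) = (4*26)*(-31) = 104*(-31) = -3224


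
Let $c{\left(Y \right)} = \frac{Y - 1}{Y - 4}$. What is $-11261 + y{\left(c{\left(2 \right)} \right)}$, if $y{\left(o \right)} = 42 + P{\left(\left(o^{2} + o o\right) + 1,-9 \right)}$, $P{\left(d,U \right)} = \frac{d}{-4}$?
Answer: $- \frac{89755}{8} \approx -11219.0$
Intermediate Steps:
$P{\left(d,U \right)} = - \frac{d}{4}$ ($P{\left(d,U \right)} = d \left(- \frac{1}{4}\right) = - \frac{d}{4}$)
$c{\left(Y \right)} = \frac{-1 + Y}{-4 + Y}$
$y{\left(o \right)} = \frac{167}{4} - \frac{o^{2}}{2}$ ($y{\left(o \right)} = 42 - \frac{\left(o^{2} + o o\right) + 1}{4} = 42 - \frac{\left(o^{2} + o^{2}\right) + 1}{4} = 42 - \frac{2 o^{2} + 1}{4} = 42 - \frac{1 + 2 o^{2}}{4} = 42 - \left(\frac{1}{4} + \frac{o^{2}}{2}\right) = \frac{167}{4} - \frac{o^{2}}{2}$)
$-11261 + y{\left(c{\left(2 \right)} \right)} = -11261 + \left(\frac{167}{4} - \frac{\left(\frac{-1 + 2}{-4 + 2}\right)^{2}}{2}\right) = -11261 + \left(\frac{167}{4} - \frac{\left(\frac{1}{-2} \cdot 1\right)^{2}}{2}\right) = -11261 + \left(\frac{167}{4} - \frac{\left(\left(- \frac{1}{2}\right) 1\right)^{2}}{2}\right) = -11261 + \left(\frac{167}{4} - \frac{\left(- \frac{1}{2}\right)^{2}}{2}\right) = -11261 + \left(\frac{167}{4} - \frac{1}{8}\right) = -11261 + \frac{333}{8} = - \frac{89755}{8}$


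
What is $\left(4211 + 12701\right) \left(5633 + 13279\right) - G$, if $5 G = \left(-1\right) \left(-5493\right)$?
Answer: $\frac{1599193227}{5} \approx 3.1984 \cdot 10^{8}$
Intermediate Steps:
$G = \frac{5493}{5}$ ($G = \frac{\left(-1\right) \left(-5493\right)}{5} = \frac{1}{5} \cdot 5493 = \frac{5493}{5} \approx 1098.6$)
$\left(4211 + 12701\right) \left(5633 + 13279\right) - G = \left(4211 + 12701\right) \left(5633 + 13279\right) - \frac{5493}{5} = 16912 \cdot 18912 - \frac{5493}{5} = 319839744 - \frac{5493}{5} = \frac{1599193227}{5}$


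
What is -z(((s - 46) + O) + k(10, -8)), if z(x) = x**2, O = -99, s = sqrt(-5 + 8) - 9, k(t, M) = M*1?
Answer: -26247 + 324*sqrt(3) ≈ -25686.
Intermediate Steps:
k(t, M) = M
s = -9 + sqrt(3) (s = sqrt(3) - 9 = -9 + sqrt(3) ≈ -7.2680)
-z(((s - 46) + O) + k(10, -8)) = -((((-9 + sqrt(3)) - 46) - 99) - 8)**2 = -(((-55 + sqrt(3)) - 99) - 8)**2 = -((-154 + sqrt(3)) - 8)**2 = -(-162 + sqrt(3))**2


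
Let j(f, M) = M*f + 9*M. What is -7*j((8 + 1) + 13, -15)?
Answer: 3255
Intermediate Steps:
j(f, M) = 9*M + M*f
-7*j((8 + 1) + 13, -15) = -(-105)*(9 + ((8 + 1) + 13)) = -(-105)*(9 + (9 + 13)) = -(-105)*(9 + 22) = -(-105)*31 = -7*(-465) = 3255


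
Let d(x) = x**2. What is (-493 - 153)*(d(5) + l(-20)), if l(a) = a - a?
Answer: -16150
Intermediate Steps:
l(a) = 0
(-493 - 153)*(d(5) + l(-20)) = (-493 - 153)*(5**2 + 0) = -646*(25 + 0) = -646*25 = -16150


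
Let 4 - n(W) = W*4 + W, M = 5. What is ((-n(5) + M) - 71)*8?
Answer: -360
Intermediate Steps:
n(W) = 4 - 5*W (n(W) = 4 - (W*4 + W) = 4 - (4*W + W) = 4 - 5*W)
((-n(5) + M) - 71)*8 = ((-(4 - 5*5) + 5) - 71)*8 = ((-(4 - 25) + 5) - 71)*8 = ((-1*(-21) + 5) - 71)*8 = ((21 + 5) - 71)*8 = (26 - 71)*8 = -45*8 = -360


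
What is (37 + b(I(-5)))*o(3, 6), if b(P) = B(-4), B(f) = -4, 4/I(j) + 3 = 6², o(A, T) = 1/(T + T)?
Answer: 11/4 ≈ 2.7500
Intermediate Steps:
o(A, T) = 1/(2*T)
I(j) = 4/33 (I(j) = 4/(-3 + 6²) = 4/(-3 + 36) = 4/33)
b(P) = -4
(37 + b(I(-5)))*o(3, 6) = (37 - 4)*((½)/6) = 33*((½)*(⅙)) = 33*(1/12) = 11/4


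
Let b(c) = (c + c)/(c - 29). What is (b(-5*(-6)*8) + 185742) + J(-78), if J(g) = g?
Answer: 39175584/211 ≈ 1.8567e+5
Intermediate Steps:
b(c) = 2*c/(-29 + c) (b(c) = (2*c)/(-29 + c) = 2*c/(-29 + c))
(b(-5*(-6)*8) + 185742) + J(-78) = (2*(-5*(-6)*8)/(-29 - 5*(-6)*8) + 185742) - 78 = (2*(30*8)/(-29 + 30*8) + 185742) - 78 = (2*240/(-29 + 240) + 185742) - 78 = (2*240/211 + 185742) - 78 = (2*240*(1/211) + 185742) - 78 = (480/211 + 185742) - 78 = 39192042/211 - 78 = 39175584/211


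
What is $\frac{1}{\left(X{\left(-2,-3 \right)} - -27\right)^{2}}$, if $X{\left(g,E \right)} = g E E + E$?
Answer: $\frac{1}{36} \approx 0.027778$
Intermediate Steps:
$X{\left(g,E \right)} = E + g E^{2}$ ($X{\left(g,E \right)} = E g E + E = g E^{2} + E = E + g E^{2}$)
$\frac{1}{\left(X{\left(-2,-3 \right)} - -27\right)^{2}} = \frac{1}{\left(- 3 \left(1 - -6\right) - -27\right)^{2}} = \frac{1}{\left(- 3 \left(1 + 6\right) + 27\right)^{2}} = \frac{1}{\left(\left(-3\right) 7 + 27\right)^{2}} = \frac{1}{\left(-21 + 27\right)^{2}} = \frac{1}{6^{2}} = \frac{1}{36}$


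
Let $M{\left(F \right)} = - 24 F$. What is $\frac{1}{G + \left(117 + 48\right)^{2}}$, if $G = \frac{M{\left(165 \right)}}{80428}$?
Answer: $\frac{20107}{547412085} \approx 3.6731 \cdot 10^{-5}$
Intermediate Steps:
$G = - \frac{990}{20107}$ ($G = \frac{\left(-24\right) 165}{80428} = \left(-3960\right) \frac{1}{80428} = - \frac{990}{20107} \approx -0.049237$)
$\frac{1}{G + \left(117 + 48\right)^{2}} = \frac{1}{- \frac{990}{20107} + \left(117 + 48\right)^{2}} = \frac{1}{- \frac{990}{20107} + 165^{2}} = \frac{1}{- \frac{990}{20107} + 27225} = \frac{1}{\frac{547412085}{20107}} = \frac{20107}{547412085}$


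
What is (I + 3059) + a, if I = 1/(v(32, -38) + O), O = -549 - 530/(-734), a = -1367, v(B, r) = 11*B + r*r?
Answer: 774790855/457914 ≈ 1692.0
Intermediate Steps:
v(B, r) = r**2 + 11*B (v(B, r) = 11*B + r**2 = r**2 + 11*B)
O = -201218/367 (O = -549 - 530*(-1/734) = -549 + 265/367 = -201218/367 ≈ -548.28)
I = 367/457914 (I = 1/(((-38)**2 + 11*32) - 201218/367) = 1/((1444 + 352) - 201218/367) = 1/(1796 - 201218/367) = 1/(457914/367) = 367/457914 ≈ 0.00080146)
(I + 3059) + a = (367/457914 + 3059) - 1367 = 1400759293/457914 - 1367 = 774790855/457914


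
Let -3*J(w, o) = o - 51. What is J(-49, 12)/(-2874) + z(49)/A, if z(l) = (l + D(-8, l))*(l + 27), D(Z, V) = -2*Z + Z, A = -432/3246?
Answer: -15591532/479 ≈ -32550.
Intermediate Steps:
A = -72/541 (A = -432*1/3246 = -72/541 ≈ -0.13309)
D(Z, V) = -Z
z(l) = (8 + l)*(27 + l) (z(l) = (l - 1*(-8))*(l + 27) = (l + 8)*(27 + l) = (8 + l)*(27 + l))
J(w, o) = 17 - o/3 (J(w, o) = -(o - 51)/3 = -(-51 + o)/3 = 17 - o/3)
J(-49, 12)/(-2874) + z(49)/A = (17 - 1/3*12)/(-2874) + (216 + 49**2 + 35*49)/(-72/541) = (17 - 4)*(-1/2874) + (216 + 2401 + 1715)*(-541/72) = 13*(-1/2874) + 4332*(-541/72) = -13/2874 - 195301/6 = -15591532/479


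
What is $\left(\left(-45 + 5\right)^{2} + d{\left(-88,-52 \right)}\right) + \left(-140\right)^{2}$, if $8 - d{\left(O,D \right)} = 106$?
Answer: $21102$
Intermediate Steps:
$d{\left(O,D \right)} = -98$ ($d{\left(O,D \right)} = 8 - 106 = -98$)
$\left(\left(-45 + 5\right)^{2} + d{\left(-88,-52 \right)}\right) + \left(-140\right)^{2} = \left(\left(-45 + 5\right)^{2} - 98\right) + \left(-140\right)^{2} = \left(\left(-40\right)^{2} - 98\right) + 19600 = \left(1600 - 98\right) + 19600 = 1502 + 19600 = 21102$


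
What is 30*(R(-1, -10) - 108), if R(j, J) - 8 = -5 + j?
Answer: -3180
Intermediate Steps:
R(j, J) = 3 + j (R(j, J) = 8 + (-5 + j) = 3 + j)
30*(R(-1, -10) - 108) = 30*((3 - 1) - 108) = 30*(2 - 108) = 30*(-106) = -3180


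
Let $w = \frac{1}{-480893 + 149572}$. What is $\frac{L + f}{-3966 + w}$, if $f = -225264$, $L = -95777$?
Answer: $\frac{106367625161}{1314019087} \approx 80.948$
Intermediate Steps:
$w = - \frac{1}{331321}$ ($w = \frac{1}{-331321} = - \frac{1}{331321} \approx -3.0182 \cdot 10^{-6}$)
$\frac{L + f}{-3966 + w} = \frac{-95777 - 225264}{-3966 - \frac{1}{331321}} = - \frac{321041}{- \frac{1314019087}{331321}} = \left(-321041\right) \left(- \frac{331321}{1314019087}\right) = \frac{106367625161}{1314019087}$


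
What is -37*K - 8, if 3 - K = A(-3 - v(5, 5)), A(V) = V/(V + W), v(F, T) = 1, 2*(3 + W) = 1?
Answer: -1251/13 ≈ -96.231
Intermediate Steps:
W = -5/2 (W = -3 + (1/2)*1 = -3 + 1/2 = -5/2 ≈ -2.5000)
A(V) = V/(-5/2 + V) (A(V) = V/(V - 5/2) = V/(-5/2 + V))
K = 31/13 (K = 3 - 2*(-3 - 1*1)/(-5 + 2*(-3 - 1*1)) = 3 - 2*(-3 - 1)/(-5 + 2*(-3 - 1)) = 3 - 2*(-4)/(-5 + 2*(-4)) = 3 - 2*(-4)/(-5 - 8) = 3 - 2*(-4)/(-13) = 3 - 2*(-4)*(-1)/13 = 3 - 1*8/13 = 3 - 8/13 = 31/13 ≈ 2.3846)
-37*K - 8 = -37*31/13 - 8 = -1147/13 - 8 = -1251/13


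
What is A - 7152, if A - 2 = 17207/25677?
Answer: -183573343/25677 ≈ -7149.3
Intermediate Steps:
A = 68561/25677 (A = 2 + 17207/25677 = 68561/25677 ≈ 2.6701)
A - 7152 = 68561/25677 - 7152 = -183573343/25677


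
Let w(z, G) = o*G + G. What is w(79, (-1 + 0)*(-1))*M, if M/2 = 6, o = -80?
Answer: -948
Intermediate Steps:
M = 12 (M = 2*6 = 12)
w(z, G) = -79*G (w(z, G) = -80*G + G = -79*G)
w(79, (-1 + 0)*(-1))*M = -79*(-1 + 0)*(-1)*12 = -(-79)*(-1)*12 = -79*1*12 = -79*12 = -948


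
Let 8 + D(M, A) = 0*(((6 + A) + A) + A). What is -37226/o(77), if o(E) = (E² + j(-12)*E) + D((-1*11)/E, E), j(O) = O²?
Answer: -37226/17009 ≈ -2.1886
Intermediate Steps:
D(M, A) = -8 (D(M, A) = -8 + 0*(((6 + A) + A) + A) = -8 + 0*((6 + 2*A) + A) = -8 + 0*(6 + 3*A) = -8 + 0 = -8)
o(E) = -8 + E² + 144*E (o(E) = (E² + (-12)²*E) - 8 = (E² + 144*E) - 8 = -8 + E² + 144*E)
-37226/o(77) = -37226/(-8 + 77² + 144*77) = -37226/(-8 + 5929 + 11088) = -37226/17009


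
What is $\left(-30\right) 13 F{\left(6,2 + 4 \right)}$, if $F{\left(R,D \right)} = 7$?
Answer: $-2730$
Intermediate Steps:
$\left(-30\right) 13 F{\left(6,2 + 4 \right)} = \left(-30\right) 13 \cdot 7 = \left(-390\right) 7 = -2730$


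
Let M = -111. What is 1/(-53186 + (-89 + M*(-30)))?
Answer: -1/49945 ≈ -2.0022e-5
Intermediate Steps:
1/(-53186 + (-89 + M*(-30))) = 1/(-53186 + (-89 - 111*(-30))) = 1/(-53186 + (-89 + 3330)) = 1/(-53186 + 3241) = 1/(-49945) = -1/49945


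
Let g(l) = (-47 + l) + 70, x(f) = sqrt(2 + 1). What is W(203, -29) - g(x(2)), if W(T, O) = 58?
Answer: 35 - sqrt(3) ≈ 33.268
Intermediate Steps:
x(f) = sqrt(3)
g(l) = 23 + l
W(203, -29) - g(x(2)) = 58 - (23 + sqrt(3)) = 58 + (-23 - sqrt(3)) = 35 - sqrt(3)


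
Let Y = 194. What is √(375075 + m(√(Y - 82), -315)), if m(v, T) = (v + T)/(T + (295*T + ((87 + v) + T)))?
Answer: √(35057510415 - 1500304*√7)/(2*√(23367 - √7)) ≈ 612.43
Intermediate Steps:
m(v, T) = (T + v)/(87 + v + 297*T) (m(v, T) = (T + v)/(T + (295*T + (87 + T + v))) = (T + v)/(T + (87 + v + 296*T)) = (T + v)/(87 + v + 297*T))
√(375075 + m(√(Y - 82), -315)) = √(375075 + (-315 + √(194 - 82))/(87 + √(194 - 82) + 297*(-315))) = √(375075 + (-315 + √112)/(87 + √112 - 93555)) = √(375075 + (-315 + 4*√7)/(87 + 4*√7 - 93555)) = √(375075 + (-315 + 4*√7)/(-93468 + 4*√7))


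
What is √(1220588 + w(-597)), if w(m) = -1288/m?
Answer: 2*√108757329357/597 ≈ 1104.8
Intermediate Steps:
√(1220588 + w(-597)) = √(1220588 - 1288/(-597)) = √(1220588 - 1288*(-1/597)) = √(1220588 + 1288/597) = √(728692324/597) = 2*√108757329357/597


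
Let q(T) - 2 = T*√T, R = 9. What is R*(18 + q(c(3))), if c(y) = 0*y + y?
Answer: 180 + 27*√3 ≈ 226.77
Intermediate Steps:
c(y) = y (c(y) = 0 + y = y)
q(T) = 2 + T^(3/2) (q(T) = 2 + T*√T = 2 + T^(3/2))
R*(18 + q(c(3))) = 9*(18 + (2 + 3^(3/2))) = 9*(18 + (2 + 3*√3)) = 9*(20 + 3*√3) = 180 + 27*√3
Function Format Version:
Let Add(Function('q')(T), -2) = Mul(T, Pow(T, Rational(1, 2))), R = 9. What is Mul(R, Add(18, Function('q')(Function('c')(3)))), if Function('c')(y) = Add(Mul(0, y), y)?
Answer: Add(180, Mul(27, Pow(3, Rational(1, 2)))) ≈ 226.77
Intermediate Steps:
Function('c')(y) = y (Function('c')(y) = Add(0, y) = y)
Function('q')(T) = Add(2, Pow(T, Rational(3, 2))) (Function('q')(T) = Add(2, Mul(T, Pow(T, Rational(1, 2)))) = Add(2, Pow(T, Rational(3, 2))))
Mul(R, Add(18, Function('q')(Function('c')(3)))) = Mul(9, Add(18, Add(2, Pow(3, Rational(3, 2))))) = Mul(9, Add(18, Add(2, Mul(3, Pow(3, Rational(1, 2)))))) = Mul(9, Add(20, Mul(3, Pow(3, Rational(1, 2))))) = Add(180, Mul(27, Pow(3, Rational(1, 2))))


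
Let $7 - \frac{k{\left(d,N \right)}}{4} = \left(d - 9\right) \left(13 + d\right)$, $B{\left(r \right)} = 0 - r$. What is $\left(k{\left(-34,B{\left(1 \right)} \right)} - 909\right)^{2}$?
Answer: $20187049$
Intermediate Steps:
$B{\left(r \right)} = - r$
$k{\left(d,N \right)} = 28 - 4 \left(-9 + d\right) \left(13 + d\right)$ ($k{\left(d,N \right)} = 28 - 4 \left(d - 9\right) \left(13 + d\right) = 28 - 4 \left(-9 + d\right) \left(13 + d\right)$)
$\left(k{\left(-34,B{\left(1 \right)} \right)} - 909\right)^{2} = \left(\left(496 - -544 - 4 \left(-34\right)^{2}\right) - 909\right)^{2} = \left(\left(496 + 544 - 4624\right) - 909\right)^{2} = \left(-3584 - 909\right)^{2} = \left(-4493\right)^{2} = 20187049$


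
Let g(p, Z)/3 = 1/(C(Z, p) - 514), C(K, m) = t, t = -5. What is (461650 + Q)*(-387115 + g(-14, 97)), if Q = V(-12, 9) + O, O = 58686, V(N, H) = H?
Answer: -34847970879120/173 ≈ -2.0143e+11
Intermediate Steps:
C(K, m) = -5
Q = 58695 (Q = 9 + 58686 = 58695)
g(p, Z) = -1/173 (g(p, Z) = 3/(-5 - 514) = 3/(-519) = 3*(-1/519) = -1/173)
(461650 + Q)*(-387115 + g(-14, 97)) = (461650 + 58695)*(-387115 - 1/173) = 520345*(-66970896/173) = -34847970879120/173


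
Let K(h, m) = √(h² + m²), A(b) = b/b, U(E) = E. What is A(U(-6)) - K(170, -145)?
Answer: 1 - 5*√1997 ≈ -222.44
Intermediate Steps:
A(b) = 1
A(U(-6)) - K(170, -145) = 1 - √(170² + (-145)²) = 1 - √(28900 + 21025) = 1 - √49925 = 1 - 5*√1997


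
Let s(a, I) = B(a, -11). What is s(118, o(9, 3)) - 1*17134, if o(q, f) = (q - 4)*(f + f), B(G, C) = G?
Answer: -17016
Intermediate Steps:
o(q, f) = 2*f*(-4 + q) (o(q, f) = (-4 + q)*(2*f) = 2*f*(-4 + q))
s(a, I) = a
s(118, o(9, 3)) - 1*17134 = 118 - 1*17134 = 118 - 17134 = -17016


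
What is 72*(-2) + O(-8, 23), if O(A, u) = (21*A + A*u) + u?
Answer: -473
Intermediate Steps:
O(A, u) = u + 21*A + A*u
72*(-2) + O(-8, 23) = 72*(-2) + (23 + 21*(-8) - 8*23) = -144 + (23 - 168 - 184) = -144 - 329 = -473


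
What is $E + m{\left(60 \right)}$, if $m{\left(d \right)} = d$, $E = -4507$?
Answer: $-4447$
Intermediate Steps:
$E + m{\left(60 \right)} = -4507 + 60 = -4447$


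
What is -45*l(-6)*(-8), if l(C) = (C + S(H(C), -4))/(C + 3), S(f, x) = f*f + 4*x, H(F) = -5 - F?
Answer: 2520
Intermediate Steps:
S(f, x) = f² + 4*x
l(C) = (-16 + C + (-5 - C)²)/(3 + C) (l(C) = (C + ((-5 - C)² + 4*(-4)))/(C + 3) = (C + ((-5 - C)² - 16))/(3 + C) = (C + (-16 + (-5 - C)²))/(3 + C) = (-16 + C + (-5 - C)²)/(3 + C))
-45*l(-6)*(-8) = -45*(-16 - 6 + (5 - 6)²)/(3 - 6)*(-8) = -45*(-16 - 6 + (-1)²)/(-3)*(-8) = -(-15)*(-16 - 6 + 1)*(-8) = -(-15)*(-21)*(-8) = -45*7*(-8) = -315*(-8) = 2520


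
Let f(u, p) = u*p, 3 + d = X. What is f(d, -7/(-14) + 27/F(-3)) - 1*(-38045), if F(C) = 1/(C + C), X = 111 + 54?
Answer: 11882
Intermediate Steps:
X = 165
F(C) = 1/(2*C)
d = 162 (d = -3 + 165 = 162)
f(u, p) = p*u
f(d, -7/(-14) + 27/F(-3)) - 1*(-38045) = (-7/(-14) + 27/(((1/2)/(-3))))*162 - 1*(-38045) = (-7*(-1/14) + 27/(((1/2)*(-1/3))))*162 + 38045 = (1/2 + 27/(-1/6))*162 + 38045 = (1/2 + 27*(-6))*162 + 38045 = (1/2 - 162)*162 + 38045 = -323/2*162 + 38045 = -26163 + 38045 = 11882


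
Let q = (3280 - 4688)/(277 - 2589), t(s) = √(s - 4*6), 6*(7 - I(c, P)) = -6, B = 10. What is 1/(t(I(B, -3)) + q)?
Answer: 3179/85457 - 83521*I/341828 ≈ 0.0372 - 0.24434*I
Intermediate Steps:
I(c, P) = 8 (I(c, P) = 7 - ⅙*(-6) = 7 + 1 = 8)
t(s) = √(-24 + s) (t(s) = √(s - 24) = √(-24 + s))
q = 176/289 (q = -1408/(-2312) = -1408*(-1/2312) = 176/289 ≈ 0.60900)
1/(t(I(B, -3)) + q) = 1/(√(-24 + 8) + 176/289) = 1/(√(-16) + 176/289) = 1/(4*I + 176/289) = 1/(176/289 + 4*I) = 83521*(176/289 - 4*I)/1367312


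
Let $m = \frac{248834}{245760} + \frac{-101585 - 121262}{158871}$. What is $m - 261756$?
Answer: $- \frac{567780686026337}{2169118720} \approx -2.6176 \cdot 10^{5}$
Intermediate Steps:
$m = - \frac{846354017}{2169118720}$ ($m = 248834 \cdot \frac{1}{245760} + \left(-101585 - 121262\right) \frac{1}{158871} = \frac{124417}{122880} - \frac{222847}{158871} = - \frac{846354017}{2169118720} \approx -0.39018$)
$m - 261756 = - \frac{846354017}{2169118720} - 261756 = - \frac{567780686026337}{2169118720}$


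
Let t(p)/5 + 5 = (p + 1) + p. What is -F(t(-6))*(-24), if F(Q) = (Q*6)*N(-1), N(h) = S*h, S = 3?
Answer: 34560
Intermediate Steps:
N(h) = 3*h
t(p) = -20 + 10*p (t(p) = -25 + 5*((p + 1) + p) = -25 + 5*((1 + p) + p) = -25 + 5*(1 + 2*p) = -25 + (5 + 10*p) = -20 + 10*p)
F(Q) = -18*Q (F(Q) = (Q*6)*(3*(-1)) = (6*Q)*(-3) = -18*Q)
-F(t(-6))*(-24) = -(-18*(-20 + 10*(-6)))*(-24) = -(-18*(-20 - 60))*(-24) = -(-18*(-80))*(-24) = -1440*(-24) = -1*(-34560) = 34560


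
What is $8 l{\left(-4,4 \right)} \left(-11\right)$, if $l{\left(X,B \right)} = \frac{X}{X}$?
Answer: $-88$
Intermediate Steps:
$l{\left(X,B \right)} = 1$
$8 l{\left(-4,4 \right)} \left(-11\right) = 8 \cdot 1 \left(-11\right) = 8 \left(-11\right) = -88$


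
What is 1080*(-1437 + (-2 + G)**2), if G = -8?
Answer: -1443960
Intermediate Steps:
1080*(-1437 + (-2 + G)**2) = 1080*(-1437 + (-2 - 8)**2) = 1080*(-1437 + (-10)**2) = 1080*(-1437 + 100) = 1080*(-1337) = -1443960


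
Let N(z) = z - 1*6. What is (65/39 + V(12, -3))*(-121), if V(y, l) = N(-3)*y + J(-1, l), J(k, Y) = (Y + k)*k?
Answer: 37147/3 ≈ 12382.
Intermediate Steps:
N(z) = -6 + z (N(z) = z - 6 = -6 + z)
J(k, Y) = k*(Y + k)
V(y, l) = 1 - l - 9*y (V(y, l) = (-6 - 3)*y - (l - 1) = -9*y - (-1 + l) = -9*y + (1 - l) = 1 - l - 9*y)
(65/39 + V(12, -3))*(-121) = (65/39 + (1 - 1*(-3) - 9*12))*(-121) = (65*(1/39) + (1 + 3 - 108))*(-121) = (5/3 - 104)*(-121) = -307/3*(-121) = 37147/3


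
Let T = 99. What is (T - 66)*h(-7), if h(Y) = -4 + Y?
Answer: -363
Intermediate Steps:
(T - 66)*h(-7) = (99 - 66)*(-4 - 7) = 33*(-11) = -363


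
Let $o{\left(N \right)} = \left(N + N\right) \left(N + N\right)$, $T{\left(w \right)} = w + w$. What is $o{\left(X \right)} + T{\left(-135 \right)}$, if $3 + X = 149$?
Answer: $84994$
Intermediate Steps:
$X = 146$ ($X = -3 + 149 = 146$)
$T{\left(w \right)} = 2 w$
$o{\left(N \right)} = 4 N^{2}$ ($o{\left(N \right)} = 2 N 2 N = 4 N^{2}$)
$o{\left(X \right)} + T{\left(-135 \right)} = 4 \cdot 146^{2} + 2 \left(-135\right) = 4 \cdot 21316 - 270 = 85264 - 270 = 84994$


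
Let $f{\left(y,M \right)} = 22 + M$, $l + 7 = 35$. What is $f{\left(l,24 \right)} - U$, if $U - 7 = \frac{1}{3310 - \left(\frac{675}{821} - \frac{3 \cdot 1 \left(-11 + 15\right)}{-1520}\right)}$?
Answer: $\frac{40263086663}{1032394837} \approx 39.0$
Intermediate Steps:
$l = 28$ ($l = -7 + 35 = 28$)
$U = \frac{7227075839}{1032394837}$ ($U = 7 + \frac{1}{3310 - \left(\frac{675}{821} - \frac{3 \cdot 1 \left(-11 + 15\right)}{-1520}\right)} = 7 + \frac{1}{3310 - \left(\frac{675}{821} - 3 \cdot 4 \left(- \frac{1}{1520}\right)\right)} = 7 + \frac{1}{3310 + \left(12 \left(- \frac{1}{1520}\right) - \frac{675}{821}\right)} = 7 + \frac{1}{3310 - \frac{258963}{311980}} = 7 + \frac{1}{\frac{1032394837}{311980}} = 7 + \frac{311980}{1032394837} = \frac{7227075839}{1032394837} \approx 7.0003$)
$f{\left(l,24 \right)} - U = \left(22 + 24\right) - \frac{7227075839}{1032394837} = 46 - \frac{7227075839}{1032394837} = \frac{40263086663}{1032394837}$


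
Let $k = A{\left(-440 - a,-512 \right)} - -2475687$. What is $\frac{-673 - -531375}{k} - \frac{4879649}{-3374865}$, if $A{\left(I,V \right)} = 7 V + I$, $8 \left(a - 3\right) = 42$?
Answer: $\frac{2409018301637}{1450695844845} \approx 1.6606$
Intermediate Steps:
$a = \frac{33}{4}$ ($a = 3 + \frac{1}{8} \cdot 42 = 3 + \frac{21}{4} = \frac{33}{4} \approx 8.25$)
$A{\left(I,V \right)} = I + 7 V$
$k = \frac{9886619}{4}$ ($k = \left(\left(-440 - \frac{33}{4}\right) + 7 \left(-512\right)\right) - -2475687 = \left(\left(-440 - \frac{33}{4}\right) - 3584\right) + 2475687 = \left(- \frac{1793}{4} - 3584\right) + 2475687 = - \frac{16129}{4} + 2475687 = \frac{9886619}{4} \approx 2.4717 \cdot 10^{6}$)
$\frac{-673 - -531375}{k} - \frac{4879649}{-3374865} = \frac{-673 - -531375}{\frac{9886619}{4}} - \frac{4879649}{-3374865} = \left(-673 + 531375\right) \frac{4}{9886619} - - \frac{4879649}{3374865} = 530702 \cdot \frac{4}{9886619} + \frac{4879649}{3374865} = \frac{92296}{429853} + \frac{4879649}{3374865} = \frac{2409018301637}{1450695844845}$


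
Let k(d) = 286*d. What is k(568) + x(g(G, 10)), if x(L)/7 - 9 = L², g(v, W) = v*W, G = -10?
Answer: 232511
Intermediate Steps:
g(v, W) = W*v
x(L) = 63 + 7*L²
k(568) + x(g(G, 10)) = 286*568 + (63 + 7*(10*(-10))²) = 162448 + (63 + 7*(-100)²) = 162448 + (63 + 7*10000) = 162448 + (63 + 70000) = 162448 + 70063 = 232511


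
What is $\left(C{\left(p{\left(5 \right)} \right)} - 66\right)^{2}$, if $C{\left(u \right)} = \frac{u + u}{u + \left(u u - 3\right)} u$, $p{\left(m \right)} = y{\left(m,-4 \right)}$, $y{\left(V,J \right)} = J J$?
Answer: $\frac{297286564}{72361} \approx 4108.4$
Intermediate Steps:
$y{\left(V,J \right)} = J^{2}$
$p{\left(m \right)} = 16$ ($p{\left(m \right)} = \left(-4\right)^{2} = 16$)
$C{\left(u \right)} = \frac{2 u^{2}}{-3 + u + u^{2}}$ ($C{\left(u \right)} = \frac{2 u}{u + \left(u^{2} - 3\right)} u = \frac{2 u}{u + \left(-3 + u^{2}\right)} u = \frac{2 u}{-3 + u + u^{2}} u = \frac{2 u^{2}}{-3 + u + u^{2}}$)
$\left(C{\left(p{\left(5 \right)} \right)} - 66\right)^{2} = \left(\frac{2 \cdot 16^{2}}{-3 + 16 + 16^{2}} - 66\right)^{2} = \left(2 \cdot 256 \frac{1}{-3 + 16 + 256} - 66\right)^{2} = \left(2 \cdot 256 \cdot \frac{1}{269} - 66\right)^{2} = \left(\frac{512}{269} - 66\right)^{2} = \left(- \frac{17242}{269}\right)^{2} = \frac{297286564}{72361}$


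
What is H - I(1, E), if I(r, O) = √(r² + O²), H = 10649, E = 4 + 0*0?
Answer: 10649 - √17 ≈ 10645.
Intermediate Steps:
E = 4 (E = 4 + 0 = 4)
I(r, O) = √(O² + r²)
H - I(1, E) = 10649 - √(4² + 1²) = 10649 - √(16 + 1) = 10649 - √17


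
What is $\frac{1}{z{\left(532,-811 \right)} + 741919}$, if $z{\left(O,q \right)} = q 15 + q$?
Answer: $\frac{1}{728943} \approx 1.3718 \cdot 10^{-6}$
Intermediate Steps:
$z{\left(O,q \right)} = 16 q$ ($z{\left(O,q \right)} = 15 q + q = 16 q$)
$\frac{1}{z{\left(532,-811 \right)} + 741919} = \frac{1}{16 \left(-811\right) + 741919} = \frac{1}{-12976 + 741919} = \frac{1}{728943}$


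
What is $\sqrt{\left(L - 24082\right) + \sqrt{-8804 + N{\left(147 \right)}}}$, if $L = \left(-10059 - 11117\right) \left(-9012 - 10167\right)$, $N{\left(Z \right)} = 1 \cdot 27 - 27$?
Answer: $\sqrt{406110422 + 2 i \sqrt{2201}} \approx 20152.0 + 0.002 i$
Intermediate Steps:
$N{\left(Z \right)} = 0$ ($N{\left(Z \right)} = 27 - 27 = 0$)
$L = 406134504$ ($L = \left(-21176\right) \left(-19179\right) = 406134504$)
$\sqrt{\left(L - 24082\right) + \sqrt{-8804 + N{\left(147 \right)}}} = \sqrt{\left(406134504 - 24082\right) + \sqrt{-8804 + 0}} = \sqrt{\left(406134504 - 24082\right) + \sqrt{-8804}} = \sqrt{406110422 + 2 i \sqrt{2201}}$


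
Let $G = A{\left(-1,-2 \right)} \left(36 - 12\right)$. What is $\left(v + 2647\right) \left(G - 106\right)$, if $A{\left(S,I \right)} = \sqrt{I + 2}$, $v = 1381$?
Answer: $-426968$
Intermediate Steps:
$A{\left(S,I \right)} = \sqrt{2 + I}$
$G = 0$ ($G = \sqrt{2 - 2} \left(36 - 12\right) = \sqrt{0} \cdot 24 = 0 \cdot 24 = 0$)
$\left(v + 2647\right) \left(G - 106\right) = \left(1381 + 2647\right) \left(0 - 106\right) = 4028 \left(-106\right) = -426968$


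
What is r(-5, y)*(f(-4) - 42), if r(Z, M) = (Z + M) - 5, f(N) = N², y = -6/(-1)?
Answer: 104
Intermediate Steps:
y = 6 (y = -6*(-1) = 6)
r(Z, M) = -5 + M + Z (r(Z, M) = (M + Z) - 5 = -5 + M + Z)
r(-5, y)*(f(-4) - 42) = (-5 + 6 - 5)*((-4)² - 42) = -4*(16 - 42) = -4*(-26) = 104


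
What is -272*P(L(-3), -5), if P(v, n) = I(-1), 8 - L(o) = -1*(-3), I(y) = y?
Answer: 272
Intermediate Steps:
L(o) = 5 (L(o) = 8 - (-1)*(-3) = 8 - 1*3 = 8 - 3 = 5)
P(v, n) = -1
-272*P(L(-3), -5) = -272*(-1) = 272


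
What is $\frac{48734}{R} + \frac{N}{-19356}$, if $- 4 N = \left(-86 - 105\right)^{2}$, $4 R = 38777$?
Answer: $\frac{16507348601}{3002270448} \approx 5.4983$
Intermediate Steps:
$R = \frac{38777}{4}$ ($R = \frac{1}{4} \cdot 38777 = \frac{38777}{4} \approx 9694.3$)
$N = - \frac{36481}{4}$ ($N = - \frac{\left(-86 - 105\right)^{2}}{4} = - \frac{\left(-191\right)^{2}}{4} = \left(- \frac{1}{4}\right) 36481 = - \frac{36481}{4} \approx -9120.3$)
$\frac{48734}{R} + \frac{N}{-19356} = \frac{48734}{\frac{38777}{4}} - \frac{36481}{4 \left(-19356\right)} = 48734 \cdot \frac{4}{38777} - - \frac{36481}{77424} = \frac{194936}{38777} + \frac{36481}{77424} = \frac{16507348601}{3002270448}$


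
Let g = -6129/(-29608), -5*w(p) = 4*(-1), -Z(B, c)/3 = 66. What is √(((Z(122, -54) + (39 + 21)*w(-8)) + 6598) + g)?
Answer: √1413178833226/14804 ≈ 80.301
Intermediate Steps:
Z(B, c) = -198 (Z(B, c) = -3*66 = -198)
w(p) = ⅘ (w(p) = -4*(-1)/5 = -⅕*(-4) = ⅘)
g = 6129/29608 (g = -6129*(-1/29608) = 6129/29608 ≈ 0.20700)
√(((Z(122, -54) + (39 + 21)*w(-8)) + 6598) + g) = √(((-198 + (39 + 21)*(⅘)) + 6598) + 6129/29608) = √(((-198 + 60*(⅘)) + 6598) + 6129/29608) = √(((-198 + 48) + 6598) + 6129/29608) = √((-150 + 6598) + 6129/29608) = √(6448 + 6129/29608) = √(190918513/29608) = √1413178833226/14804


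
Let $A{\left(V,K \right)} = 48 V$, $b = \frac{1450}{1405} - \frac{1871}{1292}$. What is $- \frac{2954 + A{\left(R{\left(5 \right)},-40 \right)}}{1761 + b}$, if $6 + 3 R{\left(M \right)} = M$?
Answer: $- \frac{1066646776}{639183501} \approx -1.6688$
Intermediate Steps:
$R{\left(M \right)} = -2 + \frac{M}{3}$
$b = - \frac{151071}{363052}$ ($b = 1450 \cdot \frac{1}{1405} - \frac{1871}{1292} = \frac{290}{281} - \frac{1871}{1292} = - \frac{151071}{363052} \approx -0.41611$)
$- \frac{2954 + A{\left(R{\left(5 \right)},-40 \right)}}{1761 + b} = - \frac{2954 + 48 \left(-2 + \frac{1}{3} \cdot 5\right)}{1761 - \frac{151071}{363052}} = - \frac{2954 + 48 \left(-2 + \frac{5}{3}\right)}{\frac{639183501}{363052}} = - \frac{\left(2954 + 48 \left(- \frac{1}{3}\right)\right) 363052}{639183501} = - \frac{\left(2954 - 16\right) 363052}{639183501} = - \frac{2938 \cdot 363052}{639183501} = \left(-1\right) \frac{1066646776}{639183501} = - \frac{1066646776}{639183501}$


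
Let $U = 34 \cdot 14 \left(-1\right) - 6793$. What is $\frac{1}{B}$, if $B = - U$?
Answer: $\frac{1}{7269} \approx 0.00013757$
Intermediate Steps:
$U = -7269$ ($U = 476 \left(-1\right) - 6793 = -476 - 6793 = -7269$)
$B = 7269$ ($B = \left(-1\right) \left(-7269\right) = 7269$)
$\frac{1}{B} = \frac{1}{7269}$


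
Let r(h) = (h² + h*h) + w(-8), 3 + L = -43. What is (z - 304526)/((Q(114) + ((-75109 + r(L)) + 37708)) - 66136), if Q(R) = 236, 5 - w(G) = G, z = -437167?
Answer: 741693/99056 ≈ 7.4876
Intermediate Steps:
w(G) = 5 - G
L = -46 (L = -3 - 43 = -46)
r(h) = 13 + 2*h² (r(h) = (h² + h*h) + (5 - 1*(-8)) = (h² + h²) + (5 + 8) = 2*h² + 13 = 13 + 2*h²)
(z - 304526)/((Q(114) + ((-75109 + r(L)) + 37708)) - 66136) = (-437167 - 304526)/((236 + ((-75109 + (13 + 2*(-46)²)) + 37708)) - 66136) = -741693/((236 + ((-75109 + (13 + 2*2116)) + 37708)) - 66136) = -741693/((236 + ((-75109 + (13 + 4232)) + 37708)) - 66136) = -741693/((236 + ((-75109 + 4245) + 37708)) - 66136) = -741693/((236 + (-70864 + 37708)) - 66136) = -741693/((236 - 33156) - 66136) = -741693/(-32920 - 66136) = -741693/(-99056) = -741693*(-1/99056) = 741693/99056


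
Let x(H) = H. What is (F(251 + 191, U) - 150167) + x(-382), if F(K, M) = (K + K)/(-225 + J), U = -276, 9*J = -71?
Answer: -78889665/524 ≈ -1.5055e+5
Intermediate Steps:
J = -71/9 (J = (⅑)*(-71) = -71/9 ≈ -7.8889)
F(K, M) = -9*K/1048 (F(K, M) = (K + K)/(-225 - 71/9) = (2*K)/(-2096/9) = (2*K)*(-9/2096) = -9*K/1048)
(F(251 + 191, U) - 150167) + x(-382) = (-9*(251 + 191)/1048 - 150167) - 382 = (-9/1048*442 - 150167) - 382 = (-1989/524 - 150167) - 382 = -78689497/524 - 382 = -78889665/524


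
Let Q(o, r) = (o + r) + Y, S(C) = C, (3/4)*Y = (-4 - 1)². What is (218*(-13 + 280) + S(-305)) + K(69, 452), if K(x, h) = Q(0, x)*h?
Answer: 312467/3 ≈ 1.0416e+5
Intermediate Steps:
Y = 100/3 (Y = 4*(-4 - 1)²/3 = (4/3)*(-5)² = (4/3)*25 = 100/3 ≈ 33.333)
Q(o, r) = 100/3 + o + r (Q(o, r) = (o + r) + 100/3 = 100/3 + o + r)
K(x, h) = h*(100/3 + x) (K(x, h) = (100/3 + 0 + x)*h = (100/3 + x)*h = h*(100/3 + x))
(218*(-13 + 280) + S(-305)) + K(69, 452) = (218*(-13 + 280) - 305) + (⅓)*452*(100 + 3*69) = (218*267 - 305) + (⅓)*452*(100 + 207) = (58206 - 305) + (⅓)*452*307 = 57901 + 138764/3 = 312467/3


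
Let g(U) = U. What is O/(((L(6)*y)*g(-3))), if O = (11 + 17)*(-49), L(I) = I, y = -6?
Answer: -343/27 ≈ -12.704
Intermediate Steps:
O = -1372 (O = 28*(-49) = -1372)
O/(((L(6)*y)*g(-3))) = -1372/((6*(-6))*(-3)) = -1372/((-36*(-3))) = -1372/108 = -1372*1/108 = -343/27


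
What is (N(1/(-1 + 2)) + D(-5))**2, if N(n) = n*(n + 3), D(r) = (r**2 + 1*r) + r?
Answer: 361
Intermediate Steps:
D(r) = r**2 + 2*r (D(r) = (r**2 + r) + r = (r + r**2) + r = r**2 + 2*r)
N(n) = n*(3 + n)
(N(1/(-1 + 2)) + D(-5))**2 = ((3 + 1/(-1 + 2))/(-1 + 2) - 5*(2 - 5))**2 = ((3 + 1/1)/1 - 5*(-3))**2 = (1*(3 + 1) + 15)**2 = (1*4 + 15)**2 = (4 + 15)**2 = 19**2 = 361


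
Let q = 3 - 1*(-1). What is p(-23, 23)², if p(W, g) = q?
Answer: 16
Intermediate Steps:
q = 4 (q = 3 + 1 = 4)
p(W, g) = 4
p(-23, 23)² = 4² = 16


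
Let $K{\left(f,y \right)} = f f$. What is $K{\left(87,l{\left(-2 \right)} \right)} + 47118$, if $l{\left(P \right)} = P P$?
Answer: $54687$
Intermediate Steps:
$l{\left(P \right)} = P^{2}$
$K{\left(f,y \right)} = f^{2}$
$K{\left(87,l{\left(-2 \right)} \right)} + 47118 = 87^{2} + 47118 = 7569 + 47118 = 54687$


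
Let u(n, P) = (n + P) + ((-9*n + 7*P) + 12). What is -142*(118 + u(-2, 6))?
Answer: -27548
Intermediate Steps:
u(n, P) = 12 - 8*n + 8*P (u(n, P) = (P + n) + (12 - 9*n + 7*P) = 12 - 8*n + 8*P)
-142*(118 + u(-2, 6)) = -142*(118 + (12 - 8*(-2) + 8*6)) = -142*(118 + (12 + 16 + 48)) = -142*(118 + 76) = -142*194 = -27548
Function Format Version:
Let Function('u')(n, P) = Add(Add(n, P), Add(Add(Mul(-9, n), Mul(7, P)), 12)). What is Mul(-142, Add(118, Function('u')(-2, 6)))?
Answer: -27548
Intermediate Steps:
Function('u')(n, P) = Add(12, Mul(-8, n), Mul(8, P)) (Function('u')(n, P) = Add(Add(P, n), Add(12, Mul(-9, n), Mul(7, P))) = Add(12, Mul(-8, n), Mul(8, P)))
Mul(-142, Add(118, Function('u')(-2, 6))) = Mul(-142, Add(118, Add(12, Mul(-8, -2), Mul(8, 6)))) = Mul(-142, Add(118, Add(12, 16, 48))) = Mul(-142, Add(118, 76)) = Mul(-142, 194) = -27548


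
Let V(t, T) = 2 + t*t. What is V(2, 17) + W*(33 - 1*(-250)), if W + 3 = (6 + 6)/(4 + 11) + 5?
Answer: 3992/5 ≈ 798.40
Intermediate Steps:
V(t, T) = 2 + t²
W = 14/5 (W = -3 + ((6 + 6)/(4 + 11) + 5) = -3 + (12/15 + 5) = -3 + (12*(1/15) + 5) = -3 + (⅘ + 5) = -3 + 29/5 = 14/5 ≈ 2.8000)
V(2, 17) + W*(33 - 1*(-250)) = (2 + 2²) + 14*(33 - 1*(-250))/5 = (2 + 4) + 14*(33 + 250)/5 = 6 + (14/5)*283 = 6 + 3962/5 = 3992/5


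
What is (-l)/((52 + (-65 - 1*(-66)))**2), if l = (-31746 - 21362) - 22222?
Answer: 75330/2809 ≈ 26.817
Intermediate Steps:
l = -75330 (l = -53108 - 22222 = -75330)
(-l)/((52 + (-65 - 1*(-66)))**2) = (-1*(-75330))/((52 + (-65 - 1*(-66)))**2) = 75330/((52 + (-65 + 66))**2) = 75330/((52 + 1)**2) = 75330/(53**2) = 75330/2809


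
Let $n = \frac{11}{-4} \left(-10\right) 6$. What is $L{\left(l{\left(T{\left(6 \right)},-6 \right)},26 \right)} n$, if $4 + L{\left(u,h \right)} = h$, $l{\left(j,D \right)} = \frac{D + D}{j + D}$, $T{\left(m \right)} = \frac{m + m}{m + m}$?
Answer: $3630$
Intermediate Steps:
$T{\left(m \right)} = 1$ ($T{\left(m \right)} = \frac{2 m}{2 m} = 2 m \frac{1}{2 m} = 1$)
$l{\left(j,D \right)} = \frac{2 D}{D + j}$
$L{\left(u,h \right)} = -4 + h$
$n = 165$ ($n = 11 \left(- \frac{1}{4}\right) \left(-10\right) 6 = \left(- \frac{11}{4}\right) \left(-10\right) 6 = \frac{55}{2} \cdot 6 = 165$)
$L{\left(l{\left(T{\left(6 \right)},-6 \right)},26 \right)} n = \left(-4 + 26\right) 165 = 22 \cdot 165 = 3630$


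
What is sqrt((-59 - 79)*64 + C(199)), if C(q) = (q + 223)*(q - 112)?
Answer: 3*sqrt(3098) ≈ 166.98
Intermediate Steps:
C(q) = (-112 + q)*(223 + q) (C(q) = (223 + q)*(-112 + q) = (-112 + q)*(223 + q))
sqrt((-59 - 79)*64 + C(199)) = sqrt((-59 - 79)*64 + (-24976 + 199**2 + 111*199)) = sqrt(-138*64 + (-24976 + 39601 + 22089)) = sqrt(-8832 + 36714) = sqrt(27882) = 3*sqrt(3098)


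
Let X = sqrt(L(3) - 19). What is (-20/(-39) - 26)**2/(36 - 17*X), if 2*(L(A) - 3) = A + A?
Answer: 3952144/853957 + 16796612*I*sqrt(13)/7685613 ≈ 4.628 + 7.8798*I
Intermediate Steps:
L(A) = 3 + A (L(A) = 3 + (A + A)/2 = 3 + (2*A)/2 = 3 + A)
X = I*sqrt(13) (X = sqrt((3 + 3) - 19) = sqrt(6 - 19) = sqrt(-13) = I*sqrt(13) ≈ 3.6056*I)
(-20/(-39) - 26)**2/(36 - 17*X) = (-20/(-39) - 26)**2/(36 - 17*I*sqrt(13)) = (-20*(-1/39) - 26)**2/(36 - 17*I*sqrt(13)) = (20/39 - 26)**2/(36 - 17*I*sqrt(13)) = (-994/39)**2/(36 - 17*I*sqrt(13)) = 988036/(1521*(36 - 17*I*sqrt(13)))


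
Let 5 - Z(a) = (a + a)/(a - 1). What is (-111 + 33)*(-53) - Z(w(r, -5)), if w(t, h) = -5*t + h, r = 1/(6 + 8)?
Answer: 367631/89 ≈ 4130.7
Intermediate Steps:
r = 1/14 ≈ 0.071429
w(t, h) = h - 5*t
Z(a) = 5 - 2*a/(-1 + a) (Z(a) = 5 - (a + a)/(a - 1) = 5 - 2*a/(-1 + a))
(-111 + 33)*(-53) - Z(w(r, -5)) = (-111 + 33)*(-53) - (-5 + 3*(-5 - 5*1/14))/(-1 + (-5 - 5*1/14)) = -78*(-53) - (-5 + 3*(-5 - 5/14))/(-1 + (-5 - 5/14)) = 4134 - (-5 + 3*(-75/14))/(-1 - 75/14) = 4134 - (-5 - 225/14)/(-89/14) = 4134 - (-14)*(-295)/(89*14) = 4134 - 1*295/89 = 4134 - 295/89 = 367631/89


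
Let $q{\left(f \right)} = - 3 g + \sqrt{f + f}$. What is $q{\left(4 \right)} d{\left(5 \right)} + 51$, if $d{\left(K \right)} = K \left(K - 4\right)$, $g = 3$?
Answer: $6 + 10 \sqrt{2} \approx 20.142$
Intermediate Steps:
$d{\left(K \right)} = K \left(-4 + K\right)$
$q{\left(f \right)} = -9 + \sqrt{2} \sqrt{f}$ ($q{\left(f \right)} = \left(-3\right) 3 + \sqrt{f + f} = -9 + \sqrt{2 f} = -9 + \sqrt{2} \sqrt{f}$)
$q{\left(4 \right)} d{\left(5 \right)} + 51 = \left(-9 + \sqrt{2} \sqrt{4}\right) 5 \left(-4 + 5\right) + 51 = \left(-9 + \sqrt{2} \cdot 2\right) 5 \cdot 1 + 51 = \left(-9 + 2 \sqrt{2}\right) 5 + 51 = \left(-45 + 10 \sqrt{2}\right) + 51 = 6 + 10 \sqrt{2}$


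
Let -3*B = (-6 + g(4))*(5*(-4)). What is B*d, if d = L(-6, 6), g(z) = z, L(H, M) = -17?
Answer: 680/3 ≈ 226.67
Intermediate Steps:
d = -17
B = -40/3 (B = -(-6 + 4)*5*(-4)/3 = -(-2)*(-20)/3 = -1/3*40 = -40/3 ≈ -13.333)
B*d = -40/3*(-17) = 680/3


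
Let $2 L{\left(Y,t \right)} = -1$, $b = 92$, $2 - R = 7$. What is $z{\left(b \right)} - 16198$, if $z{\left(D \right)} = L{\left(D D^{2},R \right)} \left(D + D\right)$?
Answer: $-16290$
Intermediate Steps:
$R = -5$ ($R = 2 - 7 = -5$)
$L{\left(Y,t \right)} = - \frac{1}{2}$ ($L{\left(Y,t \right)} = \frac{1}{2} \left(-1\right) = - \frac{1}{2}$)
$z{\left(D \right)} = - D$ ($z{\left(D \right)} = - \frac{D + D}{2} = - \frac{2 D}{2} = - D$)
$z{\left(b \right)} - 16198 = \left(-1\right) 92 - 16198 = -92 - 16198 = -16290$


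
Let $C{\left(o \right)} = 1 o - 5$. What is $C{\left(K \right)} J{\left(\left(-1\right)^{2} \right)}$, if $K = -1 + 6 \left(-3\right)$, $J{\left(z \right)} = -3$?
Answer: $72$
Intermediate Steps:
$K = -19$ ($K = -1 - 18 = -19$)
$C{\left(o \right)} = -5 + o$ ($C{\left(o \right)} = o - 5 = -5 + o$)
$C{\left(K \right)} J{\left(\left(-1\right)^{2} \right)} = \left(-5 - 19\right) \left(-3\right) = \left(-24\right) \left(-3\right) = 72$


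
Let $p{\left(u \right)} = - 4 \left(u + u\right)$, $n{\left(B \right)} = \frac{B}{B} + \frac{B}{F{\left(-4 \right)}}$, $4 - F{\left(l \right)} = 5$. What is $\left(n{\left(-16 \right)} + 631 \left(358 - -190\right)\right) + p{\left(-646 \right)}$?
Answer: $350973$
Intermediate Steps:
$F{\left(l \right)} = -1$ ($F{\left(l \right)} = 4 - 5 = -1$)
$n{\left(B \right)} = 1 - B$ ($n{\left(B \right)} = \frac{B}{B} + \frac{B}{-1} = 1 + B \left(-1\right) = 1 - B$)
$p{\left(u \right)} = - 8 u$ ($p{\left(u \right)} = - 4 \cdot 2 u = - 8 u$)
$\left(n{\left(-16 \right)} + 631 \left(358 - -190\right)\right) + p{\left(-646 \right)} = \left(\left(1 - -16\right) + 631 \left(358 - -190\right)\right) - -5168 = \left(\left(1 + 16\right) + 631 \left(358 + 190\right)\right) + 5168 = \left(17 + 631 \cdot 548\right) + 5168 = \left(17 + 345788\right) + 5168 = 345805 + 5168 = 350973$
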